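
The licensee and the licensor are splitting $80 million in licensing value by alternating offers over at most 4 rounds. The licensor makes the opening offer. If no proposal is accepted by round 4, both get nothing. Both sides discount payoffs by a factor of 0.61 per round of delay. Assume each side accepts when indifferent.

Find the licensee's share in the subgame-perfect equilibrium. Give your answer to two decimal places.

Work backward from the last round.
Round 4 (the licensee proposes): rejection yields 0 for the licensor; the licensee offers 0 and keeps 80.
Round 3 (the licensor proposes): the licensee can get 80 next round, worth 0.61 × 80 = 48.8 now; the licensor offers that and keeps 31.2.
Round 2 (the licensee proposes): the licensor can get 31.2 next round, worth 0.61 × 31.2 = 19.032 now, so the licensee offers 19.032, keeping 60.968.
Round 1 (the licensor proposes): the licensee can get 60.968 next round, worth 0.61 × 60.968 = 37.19048 now; the licensor offers that and keeps 42.80952.

37.19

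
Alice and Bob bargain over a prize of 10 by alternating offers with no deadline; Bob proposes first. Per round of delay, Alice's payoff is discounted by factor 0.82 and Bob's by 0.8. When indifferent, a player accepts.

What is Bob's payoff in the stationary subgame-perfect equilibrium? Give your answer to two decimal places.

5.23

In a stationary SPE each proposer offers the other exactly their discounted continuation value.
If Bob keeps x when proposing and Alice keeps y when proposing, then x = 10 − 0.82y and y = 10 − 0.8x.
Solving: x = 10(1 − 0.82) / (1 − 0.8·0.82) = 1.8 / 0.344 ≈ 5.2326.
Alice gets 10 − 5.2326 ≈ 4.7674.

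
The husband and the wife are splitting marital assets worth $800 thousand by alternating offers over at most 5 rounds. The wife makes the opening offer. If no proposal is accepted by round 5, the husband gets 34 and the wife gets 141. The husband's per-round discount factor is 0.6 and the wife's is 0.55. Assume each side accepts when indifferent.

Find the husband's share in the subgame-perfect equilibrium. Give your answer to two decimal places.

290.98

Round 5 (the wife proposes): the husband gets 34 if talks fail, so the wife offers 34 and keeps 766.
Round 4 (the husband proposes): the wife can get 766 next round, worth 0.55 × 766 = 421.3 now; the husband offers that and keeps 378.7.
Round 3 (the wife proposes): the husband can get 378.7 next round, worth 0.6 × 378.7 = 227.22 now, so the wife offers 227.22, keeping 572.78.
Round 2 (the husband proposes): the wife can get 572.78 next round, worth 0.55 × 572.78 = 315.029 now. The husband offers 315.029 and keeps 800 − 315.029 = 484.971.
Round 1 (the wife proposes): the husband can get 484.971 next round, worth 0.6 × 484.971 = 290.9826 now. The wife offers 290.9826 and keeps 800 − 290.9826 = 509.0174.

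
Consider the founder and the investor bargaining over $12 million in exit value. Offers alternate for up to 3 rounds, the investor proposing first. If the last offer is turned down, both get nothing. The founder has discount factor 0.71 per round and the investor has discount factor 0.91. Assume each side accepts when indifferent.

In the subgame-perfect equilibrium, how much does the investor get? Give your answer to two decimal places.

11.23

Round 3 (the investor proposes): rejection yields 0 for the founder; the investor offers 0 and keeps 12.
Round 2 (the founder proposes): the investor can get 12 next round, worth 0.91 × 12 = 10.92 now. The founder offers 10.92 and keeps 12 − 10.92 = 1.08.
Round 1 (the investor proposes): the founder can get 1.08 next round, worth 0.71 × 1.08 = 0.7668 now. The investor offers 0.7668 and keeps 12 − 0.7668 = 11.2332.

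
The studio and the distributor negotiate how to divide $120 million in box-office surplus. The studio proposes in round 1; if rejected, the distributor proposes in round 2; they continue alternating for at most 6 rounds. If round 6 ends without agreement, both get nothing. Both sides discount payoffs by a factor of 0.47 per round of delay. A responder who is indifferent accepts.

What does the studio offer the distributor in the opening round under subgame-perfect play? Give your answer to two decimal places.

39.25

Round 6 (the distributor proposes): rejection yields 0 for the studio; the distributor offers 0 and keeps 120.
Round 5 (the studio proposes): the distributor can get 120 next round, worth 0.47 × 120 = 56.4 now; the studio offers that and keeps 63.6.
Round 4 (the distributor proposes): the studio can get 63.6 next round, worth 0.47 × 63.6 = 29.892 now, so the distributor offers 29.892, keeping 90.108.
Round 3 (the studio proposes): the distributor can get 90.108 next round, worth 0.47 × 90.108 = 42.35076 now, so the studio offers 42.35076, keeping 77.64924.
Round 2 (the distributor proposes): the studio can get 77.64924 next round, worth 0.47 × 77.64924 = 36.4951428 now. The distributor offers 36.4951428 and keeps 120 − 36.4951428 = 83.5048572.
Round 1 (the studio proposes): the distributor can get 83.5048572 next round, worth 0.47 × 83.5048572 = 39.247282884 now. The studio offers 39.247282884 and keeps 120 − 39.247282884 = 80.752717116.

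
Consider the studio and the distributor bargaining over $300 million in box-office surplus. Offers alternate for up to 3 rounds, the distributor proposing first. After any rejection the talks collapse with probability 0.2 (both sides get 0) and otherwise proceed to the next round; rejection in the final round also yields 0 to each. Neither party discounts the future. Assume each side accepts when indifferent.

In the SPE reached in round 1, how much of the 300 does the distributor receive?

252

Round 3 (the distributor proposes): the studio will accept anything ≥ 0, so the distributor offers 0 and keeps 300.
Round 2 (the studio proposes): rejecting gives the distributor an expected 0.8 × 300 = 240, so the studio offers 240, keeping 60.
Round 1 (the distributor proposes): rejecting gives the studio an expected 0.8 × 60 = 48. The distributor offers 48 and keeps 300 − 48 = 252.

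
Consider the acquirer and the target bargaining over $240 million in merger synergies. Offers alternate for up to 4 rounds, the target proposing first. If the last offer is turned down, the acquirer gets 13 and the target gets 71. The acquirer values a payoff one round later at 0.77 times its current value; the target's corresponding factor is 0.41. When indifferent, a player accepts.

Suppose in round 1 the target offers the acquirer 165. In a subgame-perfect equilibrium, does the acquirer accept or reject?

Accept

Work out the acquirer's continuation value if the offer is rejected.
Round 4 (the acquirer proposes): the target gets 71 if talks fail, so the acquirer offers 71 and keeps 169.
Round 3 (the target proposes): the acquirer can get 169 next round, worth 0.77 × 169 = 130.13 now. The target offers 130.13 and keeps 240 − 130.13 = 109.87.
Round 2 (the acquirer proposes): the target can get 109.87 next round, worth 0.41 × 109.87 = 45.0467 now, so the acquirer offers 45.0467, keeping 194.9533.
So by rejecting in round 1, the acquirer gets 194.9533 next round, worth 0.77 × 194.9533 = 150.114041 now.
Offer 165 ≥ 150.114041, so the acquirer accepts.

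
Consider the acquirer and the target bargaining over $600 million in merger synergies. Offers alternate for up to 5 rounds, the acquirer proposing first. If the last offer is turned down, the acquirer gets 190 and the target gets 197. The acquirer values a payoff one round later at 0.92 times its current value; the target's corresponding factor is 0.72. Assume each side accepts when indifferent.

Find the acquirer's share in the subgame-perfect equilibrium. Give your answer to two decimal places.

456.11

Round 5 (the acquirer proposes): the target gets 197 if talks fail, so the acquirer offers 197 and keeps 403.
Round 4 (the target proposes): the acquirer can get 403 next round, worth 0.92 × 403 = 370.76 now, so the target offers 370.76, keeping 229.24.
Round 3 (the acquirer proposes): the target can get 229.24 next round, worth 0.72 × 229.24 = 165.0528 now. The acquirer offers 165.0528 and keeps 600 − 165.0528 = 434.9472.
Round 2 (the target proposes): the acquirer can get 434.9472 next round, worth 0.92 × 434.9472 = 400.151424 now, so the target offers 400.151424, keeping 199.848576.
Round 1 (the acquirer proposes): the target can get 199.848576 next round, worth 0.72 × 199.848576 = 143.89097472 now; the acquirer offers that and keeps 456.10902528.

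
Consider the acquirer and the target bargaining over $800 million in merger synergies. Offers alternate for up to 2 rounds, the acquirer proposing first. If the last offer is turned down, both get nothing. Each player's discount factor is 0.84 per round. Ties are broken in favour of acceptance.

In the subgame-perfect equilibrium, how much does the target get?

Round 2 (the target proposes): rejection yields 0 for the acquirer; the target offers 0 and keeps 800.
Round 1 (the acquirer proposes): the target can get 800 next round, worth 0.84 × 800 = 672 now, so the acquirer offers 672, keeping 128.

672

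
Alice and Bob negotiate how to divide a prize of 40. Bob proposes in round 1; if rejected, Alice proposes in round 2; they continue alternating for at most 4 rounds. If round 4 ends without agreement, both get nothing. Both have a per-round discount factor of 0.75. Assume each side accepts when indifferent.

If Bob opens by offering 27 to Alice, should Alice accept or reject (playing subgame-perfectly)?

Accept

Round 4 (Alice proposes): rejection yields 0 for Bob; Alice offers 0 and keeps 40.
Round 3 (Bob proposes): Alice can get 40 next round, worth 0.75 × 40 = 30 now; Bob offers that and keeps 10.
Round 2 (Alice proposes): Bob can get 10 next round, worth 0.75 × 10 = 7.5 now, so Alice offers 7.5, keeping 32.5.
So by rejecting in round 1, Alice gets 32.5 next round, worth 0.75 × 32.5 = 24.375 now.
Offer 27 ≥ 24.375, so Alice accepts.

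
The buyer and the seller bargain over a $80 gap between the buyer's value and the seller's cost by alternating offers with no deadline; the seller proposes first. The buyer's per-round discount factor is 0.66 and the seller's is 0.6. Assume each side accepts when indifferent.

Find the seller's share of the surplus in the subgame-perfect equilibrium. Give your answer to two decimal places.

When the seller proposes, the buyer accepts any offer worth at least 0.66 times what the buyer would get by proposing next round; and vice versa.
This gives x = 80 − 0.66y and y = 80 − 0.6x, where x and y are each side's share when it proposes.
Hence (1 − 0.66·0.6)x = 80(1 − 0.66), i.e. 0.604·x = 27.2.
x ≈ 45.0331; the buyer's share is 80 − x ≈ 34.9669.

45.03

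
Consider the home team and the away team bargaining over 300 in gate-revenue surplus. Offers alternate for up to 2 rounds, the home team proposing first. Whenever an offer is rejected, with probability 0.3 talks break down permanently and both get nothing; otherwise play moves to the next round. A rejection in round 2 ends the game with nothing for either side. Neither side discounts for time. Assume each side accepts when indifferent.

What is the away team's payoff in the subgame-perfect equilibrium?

210

By backward induction:
Round 2 (the away team proposes): the home team will accept anything ≥ 0, so the away team offers 0 and keeps 300.
Round 1 (the home team proposes): rejecting gives the away team an expected 0.7 × 300 = 210; the home team offers that and keeps 90.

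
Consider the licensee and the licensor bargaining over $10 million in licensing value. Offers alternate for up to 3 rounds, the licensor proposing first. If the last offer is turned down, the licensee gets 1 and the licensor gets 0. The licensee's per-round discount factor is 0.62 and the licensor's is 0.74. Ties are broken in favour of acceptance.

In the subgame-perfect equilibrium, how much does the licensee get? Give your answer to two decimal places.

Round 3 (the licensor proposes): the licensee gets 1 if talks fail, so the licensor offers 1 and keeps 9.
Round 2 (the licensee proposes): the licensor can get 9 next round, worth 0.74 × 9 = 6.66 now. The licensee offers 6.66 and keeps 10 − 6.66 = 3.34.
Round 1 (the licensor proposes): the licensee can get 3.34 next round, worth 0.62 × 3.34 = 2.0708 now. The licensor offers 2.0708 and keeps 10 − 2.0708 = 7.9292.

2.07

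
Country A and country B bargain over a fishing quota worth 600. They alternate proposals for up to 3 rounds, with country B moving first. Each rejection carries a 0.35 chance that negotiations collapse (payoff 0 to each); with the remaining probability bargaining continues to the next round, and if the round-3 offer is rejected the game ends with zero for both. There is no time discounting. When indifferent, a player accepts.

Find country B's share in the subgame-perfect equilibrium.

Round 3 (country B proposes): rejection yields 0 for country A; country B offers 0 and keeps 600.
Round 2 (country A proposes): rejecting gives country B an expected 0.65 × 600 = 390; country A offers that and keeps 210.
Round 1 (country B proposes): rejecting gives country A an expected 0.65 × 210 = 136.5, so country B offers 136.5, keeping 463.5.

463.5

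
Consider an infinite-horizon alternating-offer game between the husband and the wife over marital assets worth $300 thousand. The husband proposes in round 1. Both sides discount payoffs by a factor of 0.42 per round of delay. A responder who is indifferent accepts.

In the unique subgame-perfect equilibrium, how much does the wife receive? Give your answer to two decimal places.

In a stationary SPE each proposer offers the other exactly their discounted continuation value.
If the husband keeps x when proposing and the wife keeps y when proposing, then x = 300 − 0.42y and y = 300 − 0.42x.
Solving: x = 300(1 − 0.42) / (1 − 0.42·0.42) = 174 / 0.8236 ≈ 211.2676.
The wife gets 300 − 211.2676 ≈ 88.7324.

88.73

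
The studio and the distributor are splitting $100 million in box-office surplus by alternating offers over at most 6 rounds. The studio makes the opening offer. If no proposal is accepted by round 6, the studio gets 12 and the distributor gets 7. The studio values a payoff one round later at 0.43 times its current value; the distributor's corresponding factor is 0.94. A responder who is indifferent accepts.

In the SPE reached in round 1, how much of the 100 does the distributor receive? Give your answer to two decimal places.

Work backward from the last round.
Round 6 (the distributor proposes): the studio gets 12 if talks fail, so the distributor offers 12 and keeps 88.
Round 5 (the studio proposes): the distributor can get 88 next round, worth 0.94 × 88 = 82.72 now. The studio offers 82.72 and keeps 100 − 82.72 = 17.28.
Round 4 (the distributor proposes): the studio can get 17.28 next round, worth 0.43 × 17.28 = 7.4304 now, so the distributor offers 7.4304, keeping 92.5696.
Round 3 (the studio proposes): the distributor can get 92.5696 next round, worth 0.94 × 92.5696 = 87.015424 now, so the studio offers 87.015424, keeping 12.984576.
Round 2 (the distributor proposes): the studio can get 12.984576 next round, worth 0.43 × 12.984576 = 5.58336768 now, so the distributor offers 5.58336768, keeping 94.41663232.
Round 1 (the studio proposes): the distributor can get 94.41663232 next round, worth 0.94 × 94.41663232 = 88.7516343808 now. The studio offers 88.7516343808 and keeps 100 − 88.7516343808 = 11.2483656192.

88.75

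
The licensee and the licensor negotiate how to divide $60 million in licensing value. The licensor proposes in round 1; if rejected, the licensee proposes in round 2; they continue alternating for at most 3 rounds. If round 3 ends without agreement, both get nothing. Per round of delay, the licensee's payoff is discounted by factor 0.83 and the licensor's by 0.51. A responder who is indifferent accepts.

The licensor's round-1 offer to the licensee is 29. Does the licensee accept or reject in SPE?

Accept

Round 3 (the licensor proposes): rejection yields 0 for the licensee; the licensor offers 0 and keeps 60.
Round 2 (the licensee proposes): the licensor can get 60 next round, worth 0.51 × 60 = 30.6 now. The licensee offers 30.6 and keeps 60 − 30.6 = 29.4.
So by rejecting in round 1, the licensee gets 29.4 next round, worth 0.83 × 29.4 = 24.402 now.
Offer 29 ≥ 24.402, so the licensee accepts.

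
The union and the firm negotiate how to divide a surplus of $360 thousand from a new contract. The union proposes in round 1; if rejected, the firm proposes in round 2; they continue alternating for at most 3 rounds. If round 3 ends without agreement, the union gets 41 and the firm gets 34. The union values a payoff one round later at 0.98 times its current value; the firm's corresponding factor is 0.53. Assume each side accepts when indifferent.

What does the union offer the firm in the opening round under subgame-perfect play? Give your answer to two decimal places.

Solve by backward induction from round 3.
Round 3 (the union proposes): the firm gets 34 if talks fail, so the union offers 34 and keeps 326.
Round 2 (the firm proposes): the union can get 326 next round, worth 0.98 × 326 = 319.48 now. The firm offers 319.48 and keeps 360 − 319.48 = 40.52.
Round 1 (the union proposes): the firm can get 40.52 next round, worth 0.53 × 40.52 = 21.4756 now; the union offers that and keeps 338.5244.

21.48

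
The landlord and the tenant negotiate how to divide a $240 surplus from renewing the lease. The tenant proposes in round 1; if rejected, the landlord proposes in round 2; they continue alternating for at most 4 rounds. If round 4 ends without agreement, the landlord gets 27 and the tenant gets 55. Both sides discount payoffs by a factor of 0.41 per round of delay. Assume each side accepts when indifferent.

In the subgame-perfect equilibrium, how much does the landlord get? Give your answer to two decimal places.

Work backward from the last round.
Round 4 (the landlord proposes): the tenant gets 55 if talks fail, so the landlord offers 55 and keeps 185.
Round 3 (the tenant proposes): the landlord can get 185 next round, worth 0.41 × 185 = 75.85 now. The tenant offers 75.85 and keeps 240 − 75.85 = 164.15.
Round 2 (the landlord proposes): the tenant can get 164.15 next round, worth 0.41 × 164.15 = 67.3015 now; the landlord offers that and keeps 172.6985.
Round 1 (the tenant proposes): the landlord can get 172.6985 next round, worth 0.41 × 172.6985 = 70.806385 now; the tenant offers that and keeps 169.193615.

70.81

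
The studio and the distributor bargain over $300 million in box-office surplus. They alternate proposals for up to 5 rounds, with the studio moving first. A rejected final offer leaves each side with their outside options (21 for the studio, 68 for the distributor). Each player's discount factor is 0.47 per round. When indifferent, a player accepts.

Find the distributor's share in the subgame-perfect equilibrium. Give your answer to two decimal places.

Round 5 (the studio proposes): the distributor gets 68 if talks fail, so the studio offers 68 and keeps 232.
Round 4 (the distributor proposes): the studio can get 232 next round, worth 0.47 × 232 = 109.04 now; the distributor offers that and keeps 190.96.
Round 3 (the studio proposes): the distributor can get 190.96 next round, worth 0.47 × 190.96 = 89.7512 now; the studio offers that and keeps 210.2488.
Round 2 (the distributor proposes): the studio can get 210.2488 next round, worth 0.47 × 210.2488 = 98.816936 now, so the distributor offers 98.816936, keeping 201.183064.
Round 1 (the studio proposes): the distributor can get 201.183064 next round, worth 0.47 × 201.183064 = 94.55604008 now. The studio offers 94.55604008 and keeps 300 − 94.55604008 = 205.44395992.

94.56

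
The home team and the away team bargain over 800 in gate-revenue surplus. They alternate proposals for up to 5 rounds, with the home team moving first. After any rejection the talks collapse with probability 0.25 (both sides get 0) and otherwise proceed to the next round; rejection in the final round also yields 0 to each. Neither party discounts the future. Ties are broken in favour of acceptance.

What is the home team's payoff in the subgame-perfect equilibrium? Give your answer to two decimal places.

Round 5 (the home team proposes): rejection yields 0 for the away team; the home team offers 0 and keeps 800.
Round 4 (the away team proposes): rejecting gives the home team an expected 0.75 × 800 = 600, so the away team offers 600, keeping 200.
Round 3 (the home team proposes): rejecting gives the away team an expected 0.75 × 200 = 150, so the home team offers 150, keeping 650.
Round 2 (the away team proposes): rejecting gives the home team an expected 0.75 × 650 = 487.5. The away team offers 487.5 and keeps 800 − 487.5 = 312.5.
Round 1 (the home team proposes): rejecting gives the away team an expected 0.75 × 312.5 = 234.375. The home team offers 234.375 and keeps 800 − 234.375 = 565.625.

565.63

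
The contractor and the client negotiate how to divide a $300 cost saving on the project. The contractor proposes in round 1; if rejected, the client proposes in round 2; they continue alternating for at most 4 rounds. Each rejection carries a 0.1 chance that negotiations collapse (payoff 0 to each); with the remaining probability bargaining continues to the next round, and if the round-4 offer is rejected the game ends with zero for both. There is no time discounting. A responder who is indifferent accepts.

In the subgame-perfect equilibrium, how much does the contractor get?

Round 4 (the client proposes): the contractor will accept anything ≥ 0, so the client offers 0 and keeps 300.
Round 3 (the contractor proposes): rejecting gives the client an expected 0.9 × 300 = 270, so the contractor offers 270, keeping 30.
Round 2 (the client proposes): rejecting gives the contractor an expected 0.9 × 30 = 27; the client offers that and keeps 273.
Round 1 (the contractor proposes): rejecting gives the client an expected 0.9 × 273 = 245.7. The contractor offers 245.7 and keeps 300 − 245.7 = 54.3.

54.3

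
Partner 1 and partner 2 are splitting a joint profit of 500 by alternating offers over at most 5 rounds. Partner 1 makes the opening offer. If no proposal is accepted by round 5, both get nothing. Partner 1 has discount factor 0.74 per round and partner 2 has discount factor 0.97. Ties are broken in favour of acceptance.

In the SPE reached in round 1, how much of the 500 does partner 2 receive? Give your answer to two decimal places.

Round 5 (partner 1 proposes): rejection yields 0 for partner 2; partner 1 offers 0 and keeps 500.
Round 4 (partner 2 proposes): partner 1 can get 500 next round, worth 0.74 × 500 = 370 now, so partner 2 offers 370, keeping 130.
Round 3 (partner 1 proposes): partner 2 can get 130 next round, worth 0.97 × 130 = 126.1 now, so partner 1 offers 126.1, keeping 373.9.
Round 2 (partner 2 proposes): partner 1 can get 373.9 next round, worth 0.74 × 373.9 = 276.686 now, so partner 2 offers 276.686, keeping 223.314.
Round 1 (partner 1 proposes): partner 2 can get 223.314 next round, worth 0.97 × 223.314 = 216.61458 now; partner 1 offers that and keeps 283.38542.

216.61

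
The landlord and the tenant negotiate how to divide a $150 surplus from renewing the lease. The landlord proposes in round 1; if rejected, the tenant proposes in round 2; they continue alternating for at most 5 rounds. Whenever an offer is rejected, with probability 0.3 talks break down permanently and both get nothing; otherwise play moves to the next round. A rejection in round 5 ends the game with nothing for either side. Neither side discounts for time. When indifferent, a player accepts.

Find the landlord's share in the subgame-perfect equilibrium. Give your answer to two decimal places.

103.07

Round 5 (the landlord proposes): the tenant will accept anything ≥ 0, so the landlord offers 0 and keeps 150.
Round 4 (the tenant proposes): rejecting gives the landlord an expected 0.7 × 150 = 105. The tenant offers 105 and keeps 150 − 105 = 45.
Round 3 (the landlord proposes): rejecting gives the tenant an expected 0.7 × 45 = 31.5; the landlord offers that and keeps 118.5.
Round 2 (the tenant proposes): rejecting gives the landlord an expected 0.7 × 118.5 = 82.95; the tenant offers that and keeps 67.05.
Round 1 (the landlord proposes): rejecting gives the tenant an expected 0.7 × 67.05 = 46.935, so the landlord offers 46.935, keeping 103.065.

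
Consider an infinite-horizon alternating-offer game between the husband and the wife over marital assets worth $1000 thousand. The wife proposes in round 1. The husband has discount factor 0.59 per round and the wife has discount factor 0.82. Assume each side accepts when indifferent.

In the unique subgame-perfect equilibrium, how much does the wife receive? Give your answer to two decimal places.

In a stationary SPE each proposer offers the other exactly their discounted continuation value.
If the wife keeps x when proposing and the husband keeps y when proposing, then x = 1000 − 0.59y and y = 1000 − 0.82x.
Solving: x = 1000(1 − 0.59) / (1 − 0.82·0.59) = 410 / 0.5162 ≈ 794.2658.
The husband gets 1000 − 794.2658 ≈ 205.7342.

794.27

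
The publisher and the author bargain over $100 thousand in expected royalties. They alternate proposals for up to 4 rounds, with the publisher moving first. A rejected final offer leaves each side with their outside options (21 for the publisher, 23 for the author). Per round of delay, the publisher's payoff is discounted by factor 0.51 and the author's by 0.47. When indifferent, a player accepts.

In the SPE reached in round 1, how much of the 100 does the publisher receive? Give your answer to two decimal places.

Round 4 (the author proposes): the publisher gets 21 if talks fail, so the author offers 21 and keeps 79.
Round 3 (the publisher proposes): the author can get 79 next round, worth 0.47 × 79 = 37.13 now; the publisher offers that and keeps 62.87.
Round 2 (the author proposes): the publisher can get 62.87 next round, worth 0.51 × 62.87 = 32.0637 now; the author offers that and keeps 67.9363.
Round 1 (the publisher proposes): the author can get 67.9363 next round, worth 0.47 × 67.9363 = 31.930061 now; the publisher offers that and keeps 68.069939.

68.07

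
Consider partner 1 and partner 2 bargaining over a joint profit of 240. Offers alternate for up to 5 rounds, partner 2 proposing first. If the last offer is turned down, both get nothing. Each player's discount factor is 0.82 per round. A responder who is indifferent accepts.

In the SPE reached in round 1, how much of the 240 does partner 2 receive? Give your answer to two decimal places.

180.76

Round 5 (partner 2 proposes): partner 1 will accept anything ≥ 0, so partner 2 offers 0 and keeps 240.
Round 4 (partner 1 proposes): partner 2 can get 240 next round, worth 0.82 × 240 = 196.8 now; partner 1 offers that and keeps 43.2.
Round 3 (partner 2 proposes): partner 1 can get 43.2 next round, worth 0.82 × 43.2 = 35.424 now, so partner 2 offers 35.424, keeping 204.576.
Round 2 (partner 1 proposes): partner 2 can get 204.576 next round, worth 0.82 × 204.576 = 167.75232 now; partner 1 offers that and keeps 72.24768.
Round 1 (partner 2 proposes): partner 1 can get 72.24768 next round, worth 0.82 × 72.24768 = 59.2430976 now; partner 2 offers that and keeps 180.7569024.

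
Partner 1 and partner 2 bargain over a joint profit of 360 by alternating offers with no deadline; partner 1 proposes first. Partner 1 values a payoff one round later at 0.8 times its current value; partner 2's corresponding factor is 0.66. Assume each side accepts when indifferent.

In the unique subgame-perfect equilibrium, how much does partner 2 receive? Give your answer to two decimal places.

In a stationary SPE each proposer offers the other exactly their discounted continuation value.
If partner 1 keeps x when proposing and partner 2 keeps y when proposing, then x = 360 − 0.66y and y = 360 − 0.8x.
Solving: x = 360(1 − 0.66) / (1 − 0.8·0.66) = 122.4 / 0.472 ≈ 259.3220.
Partner 2 gets 360 − 259.3220 ≈ 100.6780.

100.68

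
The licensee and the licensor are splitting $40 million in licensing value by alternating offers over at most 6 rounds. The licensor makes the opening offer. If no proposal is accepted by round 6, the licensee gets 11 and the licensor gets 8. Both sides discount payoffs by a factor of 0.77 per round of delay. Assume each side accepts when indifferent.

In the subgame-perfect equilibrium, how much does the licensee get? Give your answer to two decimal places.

Round 6 (the licensee proposes): the licensor gets 8 if talks fail, so the licensee offers 8 and keeps 32.
Round 5 (the licensor proposes): the licensee can get 32 next round, worth 0.77 × 32 = 24.64 now. The licensor offers 24.64 and keeps 40 − 24.64 = 15.36.
Round 4 (the licensee proposes): the licensor can get 15.36 next round, worth 0.77 × 15.36 = 11.8272 now, so the licensee offers 11.8272, keeping 28.1728.
Round 3 (the licensor proposes): the licensee can get 28.1728 next round, worth 0.77 × 28.1728 = 21.693056 now; the licensor offers that and keeps 18.306944.
Round 2 (the licensee proposes): the licensor can get 18.306944 next round, worth 0.77 × 18.306944 = 14.09634688 now. The licensee offers 14.09634688 and keeps 40 − 14.09634688 = 25.90365312.
Round 1 (the licensor proposes): the licensee can get 25.90365312 next round, worth 0.77 × 25.90365312 = 19.9458129024 now. The licensor offers 19.9458129024 and keeps 40 − 19.9458129024 = 20.0541870976.

19.95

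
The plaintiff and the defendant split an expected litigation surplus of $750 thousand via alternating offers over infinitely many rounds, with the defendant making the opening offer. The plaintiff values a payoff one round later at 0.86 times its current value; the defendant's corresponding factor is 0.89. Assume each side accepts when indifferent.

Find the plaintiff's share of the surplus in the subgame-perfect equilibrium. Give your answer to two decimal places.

302.43

Let x be the defendant's share when the defendant proposes and y be the plaintiff's share when the plaintiff proposes.
The plaintiff accepts iff offered ≥ 0.86·y, so x = 750 − 0.86y. Symmetrically y = 750 − 0.89x.
Substituting: x = 750 − 0.86(750 − 0.89x), giving x(1 − 0.89·0.86) = 750(1 − 0.86).
So x = 750 × 0.14 / 0.2346 ≈ 447.5703, and the plaintiff receives 750 − x ≈ 302.4297.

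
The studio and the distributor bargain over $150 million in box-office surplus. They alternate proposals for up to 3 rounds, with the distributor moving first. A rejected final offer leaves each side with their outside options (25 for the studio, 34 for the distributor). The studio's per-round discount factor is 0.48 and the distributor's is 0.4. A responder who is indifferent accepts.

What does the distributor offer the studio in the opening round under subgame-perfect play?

48

Round 3 (the distributor proposes): the studio gets 25 if talks fail, so the distributor offers 25 and keeps 125.
Round 2 (the studio proposes): the distributor can get 125 next round, worth 0.4 × 125 = 50 now; the studio offers that and keeps 100.
Round 1 (the distributor proposes): the studio can get 100 next round, worth 0.48 × 100 = 48 now, so the distributor offers 48, keeping 102.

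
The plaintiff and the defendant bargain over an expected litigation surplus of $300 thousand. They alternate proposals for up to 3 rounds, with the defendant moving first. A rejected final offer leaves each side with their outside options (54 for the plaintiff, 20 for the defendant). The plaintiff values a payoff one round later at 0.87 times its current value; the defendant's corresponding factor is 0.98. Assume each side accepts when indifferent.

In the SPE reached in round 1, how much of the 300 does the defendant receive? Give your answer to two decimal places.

Round 3 (the defendant proposes): the plaintiff gets 54 if talks fail, so the defendant offers 54 and keeps 246.
Round 2 (the plaintiff proposes): the defendant can get 246 next round, worth 0.98 × 246 = 241.08 now, so the plaintiff offers 241.08, keeping 58.92.
Round 1 (the defendant proposes): the plaintiff can get 58.92 next round, worth 0.87 × 58.92 = 51.2604 now. The defendant offers 51.2604 and keeps 300 − 51.2604 = 248.7396.

248.74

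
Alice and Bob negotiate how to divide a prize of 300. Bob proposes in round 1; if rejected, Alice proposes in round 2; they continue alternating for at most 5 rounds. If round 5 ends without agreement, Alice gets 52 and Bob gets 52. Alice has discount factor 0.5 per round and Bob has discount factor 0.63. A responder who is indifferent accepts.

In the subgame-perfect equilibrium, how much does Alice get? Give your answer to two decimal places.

Work backward from the last round.
Round 5 (Bob proposes): Alice gets 52 if talks fail, so Bob offers 52 and keeps 248.
Round 4 (Alice proposes): Bob can get 248 next round, worth 0.63 × 248 = 156.24 now; Alice offers that and keeps 143.76.
Round 3 (Bob proposes): Alice can get 143.76 next round, worth 0.5 × 143.76 = 71.88 now. Bob offers 71.88 and keeps 300 − 71.88 = 228.12.
Round 2 (Alice proposes): Bob can get 228.12 next round, worth 0.63 × 228.12 = 143.7156 now; Alice offers that and keeps 156.2844.
Round 1 (Bob proposes): Alice can get 156.2844 next round, worth 0.5 × 156.2844 = 78.1422 now; Bob offers that and keeps 221.8578.

78.14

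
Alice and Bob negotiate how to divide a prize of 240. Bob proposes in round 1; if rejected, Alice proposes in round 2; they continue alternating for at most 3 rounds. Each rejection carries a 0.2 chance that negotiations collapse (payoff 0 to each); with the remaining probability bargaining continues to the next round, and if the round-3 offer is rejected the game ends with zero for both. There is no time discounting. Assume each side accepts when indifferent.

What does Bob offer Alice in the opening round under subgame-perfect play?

38.4

By backward induction:
Round 3 (Bob proposes): rejection yields 0 for Alice; Bob offers 0 and keeps 240.
Round 2 (Alice proposes): rejecting gives Bob an expected 0.8 × 240 = 192; Alice offers that and keeps 48.
Round 1 (Bob proposes): rejecting gives Alice an expected 0.8 × 48 = 38.4. Bob offers 38.4 and keeps 240 − 38.4 = 201.6.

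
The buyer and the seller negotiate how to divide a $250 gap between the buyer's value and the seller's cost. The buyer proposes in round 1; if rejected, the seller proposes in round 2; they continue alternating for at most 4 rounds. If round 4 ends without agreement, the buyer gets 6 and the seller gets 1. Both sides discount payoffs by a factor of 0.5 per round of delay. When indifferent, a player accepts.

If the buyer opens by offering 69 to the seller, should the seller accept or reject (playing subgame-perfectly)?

Work out the seller's continuation value if the offer is rejected.
Round 4 (the seller proposes): the buyer gets 6 if talks fail, so the seller offers 6 and keeps 244.
Round 3 (the buyer proposes): the seller can get 244 next round, worth 0.5 × 244 = 122 now; the buyer offers that and keeps 128.
Round 2 (the seller proposes): the buyer can get 128 next round, worth 0.5 × 128 = 64 now, so the seller offers 64, keeping 186.
So by rejecting in round 1, the seller gets 186 next round, worth 0.5 × 186 = 93 now.
Offer 69 < 93, so the seller rejects.

Reject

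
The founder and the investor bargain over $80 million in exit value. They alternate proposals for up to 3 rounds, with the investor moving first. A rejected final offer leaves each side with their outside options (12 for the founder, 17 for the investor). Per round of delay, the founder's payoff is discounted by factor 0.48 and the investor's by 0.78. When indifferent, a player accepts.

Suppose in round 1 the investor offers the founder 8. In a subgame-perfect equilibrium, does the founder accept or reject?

Round 3 (the investor proposes): the founder gets 12 if talks fail, so the investor offers 12 and keeps 68.
Round 2 (the founder proposes): the investor can get 68 next round, worth 0.78 × 68 = 53.04 now. The founder offers 53.04 and keeps 80 − 53.04 = 26.96.
So by rejecting in round 1, the founder gets 26.96 next round, worth 0.48 × 26.96 = 12.9408 now.
Offer 8 < 12.9408, so the founder rejects.

Reject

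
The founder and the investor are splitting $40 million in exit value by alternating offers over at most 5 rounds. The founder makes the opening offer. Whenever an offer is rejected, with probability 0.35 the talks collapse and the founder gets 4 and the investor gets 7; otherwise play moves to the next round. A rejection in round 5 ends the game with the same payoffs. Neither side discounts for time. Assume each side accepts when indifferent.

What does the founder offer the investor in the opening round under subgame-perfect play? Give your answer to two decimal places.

Round 5 (the founder proposes): the investor gets 7 if talks fail, so the founder offers 7 and keeps 33.
Round 4 (the investor proposes): rejecting gives the founder an expected 0.65 × 33 + 0.35 × 4 = 22.85; the investor offers that and keeps 17.15.
Round 3 (the founder proposes): rejecting gives the investor an expected 0.65 × 17.15 + 0.35 × 7 = 13.5975, so the founder offers 13.5975, keeping 26.4025.
Round 2 (the investor proposes): rejecting gives the founder an expected 0.65 × 26.4025 + 0.35 × 4 = 18.561625. The investor offers 18.561625 and keeps 40 − 18.561625 = 21.438375.
Round 1 (the founder proposes): rejecting gives the investor an expected 0.65 × 21.438375 + 0.35 × 7 = 16.38494375, so the founder offers 16.38494375, keeping 23.61505625.

16.38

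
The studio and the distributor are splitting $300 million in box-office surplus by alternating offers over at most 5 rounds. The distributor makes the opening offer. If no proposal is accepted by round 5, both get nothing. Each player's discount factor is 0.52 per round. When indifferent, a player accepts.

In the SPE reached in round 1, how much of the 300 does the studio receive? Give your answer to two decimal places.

Round 5 (the distributor proposes): the studio will accept anything ≥ 0, so the distributor offers 0 and keeps 300.
Round 4 (the studio proposes): the distributor can get 300 next round, worth 0.52 × 300 = 156 now, so the studio offers 156, keeping 144.
Round 3 (the distributor proposes): the studio can get 144 next round, worth 0.52 × 144 = 74.88 now; the distributor offers that and keeps 225.12.
Round 2 (the studio proposes): the distributor can get 225.12 next round, worth 0.52 × 225.12 = 117.0624 now, so the studio offers 117.0624, keeping 182.9376.
Round 1 (the distributor proposes): the studio can get 182.9376 next round, worth 0.52 × 182.9376 = 95.127552 now. The distributor offers 95.127552 and keeps 300 − 95.127552 = 204.872448.

95.13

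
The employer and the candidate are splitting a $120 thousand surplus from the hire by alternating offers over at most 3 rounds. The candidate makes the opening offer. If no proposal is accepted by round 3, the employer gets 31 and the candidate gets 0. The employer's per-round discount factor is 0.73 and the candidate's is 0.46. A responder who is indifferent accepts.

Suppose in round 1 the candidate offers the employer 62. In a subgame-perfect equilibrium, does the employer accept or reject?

Round 3 (the candidate proposes): the employer gets 31 if talks fail, so the candidate offers 31 and keeps 89.
Round 2 (the employer proposes): the candidate can get 89 next round, worth 0.46 × 89 = 40.94 now. The employer offers 40.94 and keeps 120 − 40.94 = 79.06.
So by rejecting in round 1, the employer gets 79.06 next round, worth 0.73 × 79.06 = 57.7138 now.
Offer 62 ≥ 57.7138, so the employer accepts.

Accept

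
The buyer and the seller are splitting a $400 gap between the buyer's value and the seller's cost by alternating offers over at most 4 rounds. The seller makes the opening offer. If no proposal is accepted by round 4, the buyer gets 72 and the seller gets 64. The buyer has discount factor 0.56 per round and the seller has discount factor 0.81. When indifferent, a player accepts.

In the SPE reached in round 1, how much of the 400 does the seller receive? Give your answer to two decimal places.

By backward induction:
Round 4 (the buyer proposes): the seller gets 64 if talks fail, so the buyer offers 64 and keeps 336.
Round 3 (the seller proposes): the buyer can get 336 next round, worth 0.56 × 336 = 188.16 now; the seller offers that and keeps 211.84.
Round 2 (the buyer proposes): the seller can get 211.84 next round, worth 0.81 × 211.84 = 171.5904 now; the buyer offers that and keeps 228.4096.
Round 1 (the seller proposes): the buyer can get 228.4096 next round, worth 0.56 × 228.4096 = 127.909376 now; the seller offers that and keeps 272.090624.

272.09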